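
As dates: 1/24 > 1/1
True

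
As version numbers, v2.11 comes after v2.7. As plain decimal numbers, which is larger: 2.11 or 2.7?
2.7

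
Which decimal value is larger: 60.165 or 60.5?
60.5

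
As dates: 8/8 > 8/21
False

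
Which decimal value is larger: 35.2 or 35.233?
35.233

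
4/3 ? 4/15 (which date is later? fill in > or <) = <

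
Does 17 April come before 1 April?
No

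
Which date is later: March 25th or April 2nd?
April 2nd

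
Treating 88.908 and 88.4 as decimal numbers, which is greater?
88.908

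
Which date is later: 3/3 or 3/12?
3/12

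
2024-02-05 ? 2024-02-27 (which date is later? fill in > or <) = <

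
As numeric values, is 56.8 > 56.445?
True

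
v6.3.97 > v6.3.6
True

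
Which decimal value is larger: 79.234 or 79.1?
79.234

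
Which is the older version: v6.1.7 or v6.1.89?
v6.1.7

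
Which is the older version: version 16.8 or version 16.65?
version 16.8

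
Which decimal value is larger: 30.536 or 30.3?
30.536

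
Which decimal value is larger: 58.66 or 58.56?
58.66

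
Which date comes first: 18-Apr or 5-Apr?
5-Apr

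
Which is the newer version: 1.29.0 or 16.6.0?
16.6.0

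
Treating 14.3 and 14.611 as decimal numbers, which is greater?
14.611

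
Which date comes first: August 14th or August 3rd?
August 3rd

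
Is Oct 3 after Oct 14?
No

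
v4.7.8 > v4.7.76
False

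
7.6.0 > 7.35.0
False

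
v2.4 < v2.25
True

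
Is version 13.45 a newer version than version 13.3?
Yes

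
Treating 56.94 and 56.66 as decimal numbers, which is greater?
56.94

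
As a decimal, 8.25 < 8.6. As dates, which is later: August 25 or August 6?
August 25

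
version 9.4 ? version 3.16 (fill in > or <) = >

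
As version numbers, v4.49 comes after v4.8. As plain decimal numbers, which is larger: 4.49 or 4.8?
4.8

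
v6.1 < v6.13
True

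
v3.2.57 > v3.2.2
True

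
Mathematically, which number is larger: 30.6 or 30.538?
30.6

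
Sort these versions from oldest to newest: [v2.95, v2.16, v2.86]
[v2.16, v2.86, v2.95]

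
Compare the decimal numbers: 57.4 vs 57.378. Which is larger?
57.4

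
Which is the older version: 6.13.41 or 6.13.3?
6.13.3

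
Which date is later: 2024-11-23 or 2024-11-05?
2024-11-23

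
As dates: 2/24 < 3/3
True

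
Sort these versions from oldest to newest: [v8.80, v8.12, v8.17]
[v8.12, v8.17, v8.80]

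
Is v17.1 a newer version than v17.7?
No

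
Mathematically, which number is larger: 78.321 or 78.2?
78.321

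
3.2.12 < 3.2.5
False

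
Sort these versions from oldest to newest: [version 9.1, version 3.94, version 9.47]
[version 3.94, version 9.1, version 9.47]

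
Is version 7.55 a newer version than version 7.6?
Yes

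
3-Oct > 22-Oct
False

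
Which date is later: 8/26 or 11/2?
11/2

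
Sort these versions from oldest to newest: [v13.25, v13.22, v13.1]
[v13.1, v13.22, v13.25]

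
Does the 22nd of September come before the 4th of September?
No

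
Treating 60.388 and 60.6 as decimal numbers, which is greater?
60.6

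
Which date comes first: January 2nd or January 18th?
January 2nd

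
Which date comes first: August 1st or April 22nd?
April 22nd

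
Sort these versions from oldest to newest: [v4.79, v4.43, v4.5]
[v4.5, v4.43, v4.79]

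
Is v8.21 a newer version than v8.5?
Yes. Version numbers are compared segment by segment as integers, not as decimals: minor version 21 > 5, so v8.21 > v8.5 (even though the decimal 8.21 < 8.5).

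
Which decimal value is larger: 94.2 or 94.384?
94.384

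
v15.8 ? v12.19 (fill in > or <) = >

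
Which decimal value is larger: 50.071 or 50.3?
50.3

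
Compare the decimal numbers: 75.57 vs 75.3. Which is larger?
75.57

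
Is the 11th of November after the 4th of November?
Yes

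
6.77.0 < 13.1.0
True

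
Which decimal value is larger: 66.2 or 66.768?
66.768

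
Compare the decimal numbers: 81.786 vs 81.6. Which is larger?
81.786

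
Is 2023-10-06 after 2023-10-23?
No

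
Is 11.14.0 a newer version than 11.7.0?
Yes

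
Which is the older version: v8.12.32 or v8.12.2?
v8.12.2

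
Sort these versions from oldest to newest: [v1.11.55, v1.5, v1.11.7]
[v1.5, v1.11.7, v1.11.55]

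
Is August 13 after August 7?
Yes. Day 13 comes after day 7 in August — this is a date comparison, not a decimal one (the decimal 8.13 would be smaller than 8.7).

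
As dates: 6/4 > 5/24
True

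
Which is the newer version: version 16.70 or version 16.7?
version 16.70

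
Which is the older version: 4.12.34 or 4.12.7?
4.12.7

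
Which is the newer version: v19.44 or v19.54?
v19.54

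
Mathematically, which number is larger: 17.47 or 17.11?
17.47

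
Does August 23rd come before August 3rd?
No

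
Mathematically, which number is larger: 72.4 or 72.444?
72.444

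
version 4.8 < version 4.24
True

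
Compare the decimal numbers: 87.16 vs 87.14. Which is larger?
87.16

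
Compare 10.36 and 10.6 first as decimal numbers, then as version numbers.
As decimals: 10.36 < 10.6. As versions: v10.36 > v10.6 (minor version 36 > 6).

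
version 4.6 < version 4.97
True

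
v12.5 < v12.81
True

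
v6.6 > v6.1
True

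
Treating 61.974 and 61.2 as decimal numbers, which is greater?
61.974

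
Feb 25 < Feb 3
False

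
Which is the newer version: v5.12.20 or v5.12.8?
v5.12.20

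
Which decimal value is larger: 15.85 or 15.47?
15.85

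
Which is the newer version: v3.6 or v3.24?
v3.24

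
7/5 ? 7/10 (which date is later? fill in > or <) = <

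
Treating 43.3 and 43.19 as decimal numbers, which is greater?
43.3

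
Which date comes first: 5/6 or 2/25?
2/25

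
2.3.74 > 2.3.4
True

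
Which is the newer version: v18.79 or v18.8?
v18.79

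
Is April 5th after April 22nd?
No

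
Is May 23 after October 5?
No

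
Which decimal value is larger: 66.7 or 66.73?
66.73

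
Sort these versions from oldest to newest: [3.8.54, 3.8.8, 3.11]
[3.8.8, 3.8.54, 3.11]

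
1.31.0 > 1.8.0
True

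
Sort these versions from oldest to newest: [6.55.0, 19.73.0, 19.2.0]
[6.55.0, 19.2.0, 19.73.0]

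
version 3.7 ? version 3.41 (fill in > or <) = <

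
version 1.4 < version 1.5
True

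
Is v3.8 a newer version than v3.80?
No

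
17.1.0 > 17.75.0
False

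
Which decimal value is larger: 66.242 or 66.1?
66.242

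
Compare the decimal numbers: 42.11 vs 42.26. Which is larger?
42.26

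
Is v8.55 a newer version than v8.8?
Yes. Version numbers are compared segment by segment as integers, not as decimals: minor version 55 > 8, so v8.55 > v8.8 (even though the decimal 8.55 < 8.8).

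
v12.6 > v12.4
True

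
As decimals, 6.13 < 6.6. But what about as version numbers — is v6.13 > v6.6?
True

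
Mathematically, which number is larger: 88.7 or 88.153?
88.7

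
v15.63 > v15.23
True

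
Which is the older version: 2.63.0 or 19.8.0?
2.63.0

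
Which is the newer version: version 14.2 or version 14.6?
version 14.6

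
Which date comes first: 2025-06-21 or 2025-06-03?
2025-06-03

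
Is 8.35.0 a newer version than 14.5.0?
No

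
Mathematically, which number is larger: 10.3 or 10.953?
10.953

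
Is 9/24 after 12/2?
No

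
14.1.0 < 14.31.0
True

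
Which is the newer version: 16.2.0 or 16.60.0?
16.60.0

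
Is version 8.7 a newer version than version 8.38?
No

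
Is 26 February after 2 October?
No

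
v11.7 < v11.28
True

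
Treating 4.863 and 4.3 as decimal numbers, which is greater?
4.863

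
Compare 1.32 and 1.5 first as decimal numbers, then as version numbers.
As decimals: 1.32 < 1.5. As versions: v1.32 > v1.5 (minor version 32 > 5).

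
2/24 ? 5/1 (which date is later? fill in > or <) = <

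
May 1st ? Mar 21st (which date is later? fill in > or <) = >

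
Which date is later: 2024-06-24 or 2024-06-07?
2024-06-24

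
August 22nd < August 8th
False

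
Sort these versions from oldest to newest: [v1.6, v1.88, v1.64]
[v1.6, v1.64, v1.88]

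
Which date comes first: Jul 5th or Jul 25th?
Jul 5th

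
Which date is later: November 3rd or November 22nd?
November 22nd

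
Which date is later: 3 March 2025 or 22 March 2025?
22 March 2025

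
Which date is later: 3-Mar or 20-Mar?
20-Mar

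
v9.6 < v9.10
True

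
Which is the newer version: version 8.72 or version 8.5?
version 8.72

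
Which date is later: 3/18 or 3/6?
3/18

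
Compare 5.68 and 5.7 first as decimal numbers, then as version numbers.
As decimals: 5.68 < 5.7. As versions: v5.68 > v5.7 (minor version 68 > 7).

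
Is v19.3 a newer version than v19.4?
No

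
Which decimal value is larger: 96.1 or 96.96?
96.96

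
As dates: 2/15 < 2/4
False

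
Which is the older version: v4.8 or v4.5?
v4.5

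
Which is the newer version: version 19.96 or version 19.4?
version 19.96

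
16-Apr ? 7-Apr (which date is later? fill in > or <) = >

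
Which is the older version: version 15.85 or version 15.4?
version 15.4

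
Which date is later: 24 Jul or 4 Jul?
24 Jul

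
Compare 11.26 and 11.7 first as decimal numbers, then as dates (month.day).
As decimals: 11.26 < 11.7. As dates: 11/26 is later than 11/7 (day 26 > day 7).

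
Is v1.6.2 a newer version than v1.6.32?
No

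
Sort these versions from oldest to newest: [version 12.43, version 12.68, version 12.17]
[version 12.17, version 12.43, version 12.68]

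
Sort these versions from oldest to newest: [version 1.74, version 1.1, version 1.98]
[version 1.1, version 1.74, version 1.98]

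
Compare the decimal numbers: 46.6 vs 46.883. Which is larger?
46.883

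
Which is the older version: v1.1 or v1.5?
v1.1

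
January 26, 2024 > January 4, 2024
True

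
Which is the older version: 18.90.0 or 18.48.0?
18.48.0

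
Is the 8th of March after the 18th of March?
No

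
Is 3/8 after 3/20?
No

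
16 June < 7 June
False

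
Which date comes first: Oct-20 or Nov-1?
Oct-20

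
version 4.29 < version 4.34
True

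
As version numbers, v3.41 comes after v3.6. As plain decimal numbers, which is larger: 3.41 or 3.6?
3.6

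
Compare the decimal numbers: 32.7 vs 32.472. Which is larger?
32.7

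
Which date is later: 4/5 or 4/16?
4/16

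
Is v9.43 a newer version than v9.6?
Yes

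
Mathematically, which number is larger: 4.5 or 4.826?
4.826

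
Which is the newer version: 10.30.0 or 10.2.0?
10.30.0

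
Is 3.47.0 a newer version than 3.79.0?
No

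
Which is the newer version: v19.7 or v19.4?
v19.7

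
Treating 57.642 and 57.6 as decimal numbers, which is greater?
57.642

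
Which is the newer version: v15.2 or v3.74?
v15.2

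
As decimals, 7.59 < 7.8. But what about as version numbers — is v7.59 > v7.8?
True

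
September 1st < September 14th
True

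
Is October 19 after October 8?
Yes. Day 19 comes after day 8 in October — this is a date comparison, not a decimal one (the decimal 10.19 would be smaller than 10.8).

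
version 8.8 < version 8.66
True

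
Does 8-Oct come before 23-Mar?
No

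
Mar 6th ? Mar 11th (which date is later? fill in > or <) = <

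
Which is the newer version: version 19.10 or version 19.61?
version 19.61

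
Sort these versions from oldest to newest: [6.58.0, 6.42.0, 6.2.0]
[6.2.0, 6.42.0, 6.58.0]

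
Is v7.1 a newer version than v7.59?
No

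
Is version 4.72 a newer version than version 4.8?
Yes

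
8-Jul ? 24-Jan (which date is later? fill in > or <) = >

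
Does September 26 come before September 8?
No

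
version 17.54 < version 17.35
False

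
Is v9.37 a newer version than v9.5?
Yes. Version numbers are compared segment by segment as integers, not as decimals: minor version 37 > 5, so v9.37 > v9.5 (even though the decimal 9.37 < 9.5).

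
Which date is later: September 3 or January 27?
September 3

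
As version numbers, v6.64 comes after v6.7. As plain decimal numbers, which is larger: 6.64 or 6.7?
6.7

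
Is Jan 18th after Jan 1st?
Yes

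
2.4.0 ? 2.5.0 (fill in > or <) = <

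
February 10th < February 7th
False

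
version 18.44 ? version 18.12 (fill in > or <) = >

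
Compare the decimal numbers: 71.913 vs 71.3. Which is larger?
71.913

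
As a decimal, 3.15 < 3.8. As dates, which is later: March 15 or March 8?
March 15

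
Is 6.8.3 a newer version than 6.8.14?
No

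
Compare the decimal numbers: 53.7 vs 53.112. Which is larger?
53.7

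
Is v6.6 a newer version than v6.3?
Yes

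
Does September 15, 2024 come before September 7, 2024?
No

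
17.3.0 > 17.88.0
False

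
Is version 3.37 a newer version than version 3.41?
No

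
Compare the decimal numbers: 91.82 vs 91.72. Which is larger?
91.82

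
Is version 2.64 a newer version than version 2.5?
Yes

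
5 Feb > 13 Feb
False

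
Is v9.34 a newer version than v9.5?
Yes. Version numbers are compared segment by segment as integers, not as decimals: minor version 34 > 5, so v9.34 > v9.5 (even though the decimal 9.34 < 9.5).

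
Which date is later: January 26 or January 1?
January 26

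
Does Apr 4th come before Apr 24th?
Yes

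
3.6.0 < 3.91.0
True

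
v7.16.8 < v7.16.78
True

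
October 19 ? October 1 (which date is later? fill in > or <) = >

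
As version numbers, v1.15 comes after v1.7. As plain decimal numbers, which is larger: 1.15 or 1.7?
1.7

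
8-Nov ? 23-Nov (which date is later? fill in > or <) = <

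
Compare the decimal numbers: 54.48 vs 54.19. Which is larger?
54.48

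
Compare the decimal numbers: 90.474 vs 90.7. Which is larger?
90.7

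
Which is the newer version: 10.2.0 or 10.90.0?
10.90.0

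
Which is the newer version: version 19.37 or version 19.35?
version 19.37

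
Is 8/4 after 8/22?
No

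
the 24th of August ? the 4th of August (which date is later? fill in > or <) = >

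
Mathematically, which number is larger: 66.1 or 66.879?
66.879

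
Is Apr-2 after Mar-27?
Yes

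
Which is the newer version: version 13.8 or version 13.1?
version 13.8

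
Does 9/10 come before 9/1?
No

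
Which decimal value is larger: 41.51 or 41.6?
41.6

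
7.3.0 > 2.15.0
True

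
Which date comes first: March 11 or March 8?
March 8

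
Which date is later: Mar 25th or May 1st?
May 1st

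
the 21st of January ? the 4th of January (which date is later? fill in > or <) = >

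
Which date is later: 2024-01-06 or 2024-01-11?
2024-01-11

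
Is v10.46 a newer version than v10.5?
Yes. Version numbers are compared segment by segment as integers, not as decimals: minor version 46 > 5, so v10.46 > v10.5 (even though the decimal 10.46 < 10.5).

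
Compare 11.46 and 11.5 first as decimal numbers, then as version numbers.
As decimals: 11.46 < 11.5. As versions: v11.46 > v11.5 (minor version 46 > 5).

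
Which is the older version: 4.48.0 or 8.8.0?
4.48.0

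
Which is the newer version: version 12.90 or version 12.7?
version 12.90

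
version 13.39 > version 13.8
True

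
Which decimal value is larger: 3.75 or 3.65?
3.75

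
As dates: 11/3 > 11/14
False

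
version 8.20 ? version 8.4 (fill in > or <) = >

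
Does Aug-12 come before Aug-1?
No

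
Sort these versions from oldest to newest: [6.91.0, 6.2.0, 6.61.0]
[6.2.0, 6.61.0, 6.91.0]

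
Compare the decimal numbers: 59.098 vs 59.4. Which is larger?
59.4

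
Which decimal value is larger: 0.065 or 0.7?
0.7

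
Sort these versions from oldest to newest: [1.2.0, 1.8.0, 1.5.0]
[1.2.0, 1.5.0, 1.8.0]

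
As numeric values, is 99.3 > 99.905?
False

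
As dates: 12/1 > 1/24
True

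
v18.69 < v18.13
False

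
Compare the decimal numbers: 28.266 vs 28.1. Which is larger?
28.266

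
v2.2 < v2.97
True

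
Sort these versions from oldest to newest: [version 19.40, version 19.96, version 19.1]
[version 19.1, version 19.40, version 19.96]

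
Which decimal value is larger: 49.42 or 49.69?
49.69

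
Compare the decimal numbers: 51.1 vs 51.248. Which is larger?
51.248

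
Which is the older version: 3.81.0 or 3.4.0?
3.4.0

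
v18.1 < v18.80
True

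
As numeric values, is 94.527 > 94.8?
False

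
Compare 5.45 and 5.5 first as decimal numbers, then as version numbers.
As decimals: 5.45 < 5.5. As versions: v5.45 > v5.5 (minor version 45 > 5).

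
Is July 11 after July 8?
Yes. Day 11 comes after day 8 in July — this is a date comparison, not a decimal one (the decimal 7.11 would be smaller than 7.8).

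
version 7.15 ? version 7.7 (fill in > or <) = >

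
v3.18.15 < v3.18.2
False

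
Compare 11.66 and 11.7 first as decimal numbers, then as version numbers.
As decimals: 11.66 < 11.7. As versions: v11.66 > v11.7 (minor version 66 > 7).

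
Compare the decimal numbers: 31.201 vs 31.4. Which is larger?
31.4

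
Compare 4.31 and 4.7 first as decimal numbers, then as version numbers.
As decimals: 4.31 < 4.7. As versions: v4.31 > v4.7 (minor version 31 > 7).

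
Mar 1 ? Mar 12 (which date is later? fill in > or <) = <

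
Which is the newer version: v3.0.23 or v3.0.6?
v3.0.23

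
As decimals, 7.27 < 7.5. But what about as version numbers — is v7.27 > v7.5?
True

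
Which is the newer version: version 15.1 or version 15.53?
version 15.53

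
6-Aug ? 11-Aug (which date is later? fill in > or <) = <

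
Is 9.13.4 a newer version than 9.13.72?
No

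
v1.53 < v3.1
True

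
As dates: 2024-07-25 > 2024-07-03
True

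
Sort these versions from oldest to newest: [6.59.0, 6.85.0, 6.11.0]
[6.11.0, 6.59.0, 6.85.0]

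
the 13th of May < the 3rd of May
False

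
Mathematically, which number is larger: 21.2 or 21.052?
21.2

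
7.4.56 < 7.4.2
False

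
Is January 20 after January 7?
Yes. Day 20 comes after day 7 in January — this is a date comparison, not a decimal one (the decimal 1.20 would be smaller than 1.7).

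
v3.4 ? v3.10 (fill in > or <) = <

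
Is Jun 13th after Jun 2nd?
Yes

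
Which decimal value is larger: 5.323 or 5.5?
5.5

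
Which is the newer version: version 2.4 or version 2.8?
version 2.8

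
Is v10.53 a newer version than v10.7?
Yes. Version numbers are compared segment by segment as integers, not as decimals: minor version 53 > 7, so v10.53 > v10.7 (even though the decimal 10.53 < 10.7).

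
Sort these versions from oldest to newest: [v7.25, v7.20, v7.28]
[v7.20, v7.25, v7.28]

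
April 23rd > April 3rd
True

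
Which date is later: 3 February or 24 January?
3 February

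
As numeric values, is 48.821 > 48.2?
True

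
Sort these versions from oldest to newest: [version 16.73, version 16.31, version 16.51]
[version 16.31, version 16.51, version 16.73]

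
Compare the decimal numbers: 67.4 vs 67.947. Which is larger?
67.947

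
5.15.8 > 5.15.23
False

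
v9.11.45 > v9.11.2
True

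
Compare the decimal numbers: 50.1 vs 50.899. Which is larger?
50.899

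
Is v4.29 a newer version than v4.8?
Yes. Version numbers are compared segment by segment as integers, not as decimals: minor version 29 > 8, so v4.29 > v4.8 (even though the decimal 4.29 < 4.8).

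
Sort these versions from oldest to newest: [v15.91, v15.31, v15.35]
[v15.31, v15.35, v15.91]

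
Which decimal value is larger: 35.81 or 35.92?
35.92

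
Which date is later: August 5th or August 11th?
August 11th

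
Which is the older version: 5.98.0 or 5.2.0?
5.2.0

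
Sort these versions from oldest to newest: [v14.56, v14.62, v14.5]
[v14.5, v14.56, v14.62]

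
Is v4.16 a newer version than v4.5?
Yes. Version numbers are compared segment by segment as integers, not as decimals: minor version 16 > 5, so v4.16 > v4.5 (even though the decimal 4.16 < 4.5).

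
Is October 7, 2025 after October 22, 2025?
No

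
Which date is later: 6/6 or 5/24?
6/6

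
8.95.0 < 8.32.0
False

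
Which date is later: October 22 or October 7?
October 22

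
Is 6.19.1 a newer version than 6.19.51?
No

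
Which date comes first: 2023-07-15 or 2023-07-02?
2023-07-02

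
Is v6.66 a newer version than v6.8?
Yes. Version numbers are compared segment by segment as integers, not as decimals: minor version 66 > 8, so v6.66 > v6.8 (even though the decimal 6.66 < 6.8).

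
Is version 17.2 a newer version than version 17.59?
No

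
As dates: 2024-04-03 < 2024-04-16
True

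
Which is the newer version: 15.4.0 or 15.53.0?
15.53.0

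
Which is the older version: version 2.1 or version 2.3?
version 2.1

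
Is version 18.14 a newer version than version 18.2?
Yes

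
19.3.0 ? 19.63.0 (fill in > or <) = <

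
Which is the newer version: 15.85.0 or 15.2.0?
15.85.0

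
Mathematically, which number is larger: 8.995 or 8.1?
8.995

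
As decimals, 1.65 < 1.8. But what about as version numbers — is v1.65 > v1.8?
True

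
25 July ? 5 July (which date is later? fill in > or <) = >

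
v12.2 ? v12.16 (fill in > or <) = <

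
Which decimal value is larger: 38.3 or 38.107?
38.3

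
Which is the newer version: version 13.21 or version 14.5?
version 14.5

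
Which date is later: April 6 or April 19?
April 19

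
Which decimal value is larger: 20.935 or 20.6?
20.935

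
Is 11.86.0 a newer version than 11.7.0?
Yes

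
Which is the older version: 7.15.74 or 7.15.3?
7.15.3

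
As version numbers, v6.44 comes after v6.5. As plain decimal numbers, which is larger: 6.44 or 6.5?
6.5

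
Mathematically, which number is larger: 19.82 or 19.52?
19.82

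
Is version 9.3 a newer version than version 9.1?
Yes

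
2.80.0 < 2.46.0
False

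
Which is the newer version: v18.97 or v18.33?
v18.97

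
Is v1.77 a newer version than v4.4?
No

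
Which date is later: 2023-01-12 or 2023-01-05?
2023-01-12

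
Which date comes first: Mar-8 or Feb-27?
Feb-27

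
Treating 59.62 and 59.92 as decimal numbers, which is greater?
59.92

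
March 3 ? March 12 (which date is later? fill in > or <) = <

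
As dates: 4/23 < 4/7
False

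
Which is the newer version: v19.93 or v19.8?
v19.93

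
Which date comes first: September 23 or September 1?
September 1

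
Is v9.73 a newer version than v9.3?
Yes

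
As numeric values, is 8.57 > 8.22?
True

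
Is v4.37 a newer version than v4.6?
Yes. Version numbers are compared segment by segment as integers, not as decimals: minor version 37 > 6, so v4.37 > v4.6 (even though the decimal 4.37 < 4.6).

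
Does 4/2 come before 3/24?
No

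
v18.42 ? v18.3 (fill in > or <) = >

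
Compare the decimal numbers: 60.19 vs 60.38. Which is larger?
60.38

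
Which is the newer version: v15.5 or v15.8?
v15.8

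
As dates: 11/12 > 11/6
True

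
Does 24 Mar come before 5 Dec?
Yes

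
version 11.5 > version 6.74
True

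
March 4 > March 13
False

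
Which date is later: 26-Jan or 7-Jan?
26-Jan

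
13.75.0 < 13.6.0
False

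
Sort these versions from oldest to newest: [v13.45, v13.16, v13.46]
[v13.16, v13.45, v13.46]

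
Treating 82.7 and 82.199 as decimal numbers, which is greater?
82.7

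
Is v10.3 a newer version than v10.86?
No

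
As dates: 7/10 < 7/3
False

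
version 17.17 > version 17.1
True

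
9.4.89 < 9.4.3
False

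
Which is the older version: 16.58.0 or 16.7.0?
16.7.0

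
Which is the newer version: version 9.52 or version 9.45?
version 9.52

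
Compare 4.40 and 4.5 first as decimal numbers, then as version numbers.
As decimals: 4.40 < 4.5. As versions: v4.40 > v4.5 (minor version 40 > 5).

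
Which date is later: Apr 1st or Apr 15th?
Apr 15th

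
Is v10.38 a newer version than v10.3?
Yes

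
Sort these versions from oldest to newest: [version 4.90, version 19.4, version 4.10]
[version 4.10, version 4.90, version 19.4]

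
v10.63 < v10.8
False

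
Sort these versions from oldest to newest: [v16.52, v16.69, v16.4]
[v16.4, v16.52, v16.69]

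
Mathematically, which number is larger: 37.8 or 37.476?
37.8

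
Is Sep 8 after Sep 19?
No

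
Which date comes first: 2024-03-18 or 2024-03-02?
2024-03-02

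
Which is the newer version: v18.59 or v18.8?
v18.59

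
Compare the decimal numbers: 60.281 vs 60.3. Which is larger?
60.3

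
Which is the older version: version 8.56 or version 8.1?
version 8.1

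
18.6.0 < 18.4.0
False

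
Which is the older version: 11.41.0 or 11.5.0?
11.5.0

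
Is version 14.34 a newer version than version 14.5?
Yes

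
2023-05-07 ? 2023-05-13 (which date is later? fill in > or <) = <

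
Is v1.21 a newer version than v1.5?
Yes. Version numbers are compared segment by segment as integers, not as decimals: minor version 21 > 5, so v1.21 > v1.5 (even though the decimal 1.21 < 1.5).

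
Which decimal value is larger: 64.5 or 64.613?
64.613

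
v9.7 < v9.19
True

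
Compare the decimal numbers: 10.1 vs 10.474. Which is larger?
10.474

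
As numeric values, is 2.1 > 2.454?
False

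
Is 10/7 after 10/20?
No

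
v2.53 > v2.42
True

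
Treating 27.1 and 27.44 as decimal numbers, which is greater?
27.44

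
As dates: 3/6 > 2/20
True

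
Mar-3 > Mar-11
False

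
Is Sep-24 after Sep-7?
Yes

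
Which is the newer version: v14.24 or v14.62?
v14.62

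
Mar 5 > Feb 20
True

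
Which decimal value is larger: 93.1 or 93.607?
93.607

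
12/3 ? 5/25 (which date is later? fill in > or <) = >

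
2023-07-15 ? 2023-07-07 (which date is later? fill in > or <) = >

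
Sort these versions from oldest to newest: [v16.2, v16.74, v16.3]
[v16.2, v16.3, v16.74]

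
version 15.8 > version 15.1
True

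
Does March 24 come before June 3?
Yes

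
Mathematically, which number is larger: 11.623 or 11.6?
11.623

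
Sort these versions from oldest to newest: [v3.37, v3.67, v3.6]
[v3.6, v3.37, v3.67]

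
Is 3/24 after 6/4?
No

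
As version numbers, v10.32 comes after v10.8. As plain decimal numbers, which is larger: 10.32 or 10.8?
10.8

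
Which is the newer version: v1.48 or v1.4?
v1.48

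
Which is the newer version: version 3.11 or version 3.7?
version 3.11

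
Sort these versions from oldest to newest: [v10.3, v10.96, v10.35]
[v10.3, v10.35, v10.96]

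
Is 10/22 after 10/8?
Yes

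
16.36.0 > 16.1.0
True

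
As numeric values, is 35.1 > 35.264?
False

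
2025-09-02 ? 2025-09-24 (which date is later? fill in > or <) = <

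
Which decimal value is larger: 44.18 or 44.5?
44.5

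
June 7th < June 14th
True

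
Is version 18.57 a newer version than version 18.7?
Yes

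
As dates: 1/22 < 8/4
True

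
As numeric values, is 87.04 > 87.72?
False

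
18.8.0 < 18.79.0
True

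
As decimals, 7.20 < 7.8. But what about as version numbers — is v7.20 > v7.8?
True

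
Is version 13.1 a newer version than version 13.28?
No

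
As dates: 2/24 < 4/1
True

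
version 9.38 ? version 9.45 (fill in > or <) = <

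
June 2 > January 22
True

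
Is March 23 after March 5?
Yes. Day 23 comes after day 5 in March — this is a date comparison, not a decimal one (the decimal 3.23 would be smaller than 3.5).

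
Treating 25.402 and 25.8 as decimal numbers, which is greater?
25.8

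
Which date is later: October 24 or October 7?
October 24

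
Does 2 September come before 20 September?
Yes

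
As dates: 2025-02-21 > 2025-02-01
True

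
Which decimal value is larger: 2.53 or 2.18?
2.53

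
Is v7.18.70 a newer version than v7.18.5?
Yes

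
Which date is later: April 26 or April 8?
April 26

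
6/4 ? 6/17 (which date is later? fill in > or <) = <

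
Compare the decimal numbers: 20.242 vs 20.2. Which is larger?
20.242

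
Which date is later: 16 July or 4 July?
16 July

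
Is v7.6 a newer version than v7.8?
No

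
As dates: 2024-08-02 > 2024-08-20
False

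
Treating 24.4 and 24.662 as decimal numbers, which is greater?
24.662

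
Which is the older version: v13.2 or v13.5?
v13.2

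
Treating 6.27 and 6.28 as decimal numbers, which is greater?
6.28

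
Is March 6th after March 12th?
No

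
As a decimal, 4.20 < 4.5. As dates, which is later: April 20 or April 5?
April 20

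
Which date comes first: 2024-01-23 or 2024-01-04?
2024-01-04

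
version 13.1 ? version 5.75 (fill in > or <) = >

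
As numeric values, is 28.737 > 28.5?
True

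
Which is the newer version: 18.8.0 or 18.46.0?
18.46.0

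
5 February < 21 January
False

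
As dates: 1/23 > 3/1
False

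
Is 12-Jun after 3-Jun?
Yes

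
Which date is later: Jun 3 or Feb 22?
Jun 3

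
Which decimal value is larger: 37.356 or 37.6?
37.6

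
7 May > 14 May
False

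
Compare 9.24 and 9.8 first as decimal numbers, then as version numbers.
As decimals: 9.24 < 9.8. As versions: v9.24 > v9.8 (minor version 24 > 8).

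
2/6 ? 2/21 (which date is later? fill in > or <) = <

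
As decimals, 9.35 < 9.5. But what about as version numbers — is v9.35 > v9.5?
True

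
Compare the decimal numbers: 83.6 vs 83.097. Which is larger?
83.6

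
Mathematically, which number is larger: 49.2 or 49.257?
49.257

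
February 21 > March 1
False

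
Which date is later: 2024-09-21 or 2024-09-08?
2024-09-21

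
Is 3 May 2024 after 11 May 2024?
No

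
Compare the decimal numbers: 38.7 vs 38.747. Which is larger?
38.747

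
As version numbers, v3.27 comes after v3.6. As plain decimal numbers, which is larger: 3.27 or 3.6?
3.6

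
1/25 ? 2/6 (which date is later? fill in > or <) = <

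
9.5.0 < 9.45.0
True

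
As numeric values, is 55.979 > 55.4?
True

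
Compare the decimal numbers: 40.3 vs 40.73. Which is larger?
40.73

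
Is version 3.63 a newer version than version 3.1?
Yes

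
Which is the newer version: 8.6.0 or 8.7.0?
8.7.0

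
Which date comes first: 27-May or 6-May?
6-May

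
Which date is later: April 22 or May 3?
May 3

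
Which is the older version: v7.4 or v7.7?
v7.4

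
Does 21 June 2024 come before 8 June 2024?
No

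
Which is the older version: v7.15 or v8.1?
v7.15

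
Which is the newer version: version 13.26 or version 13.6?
version 13.26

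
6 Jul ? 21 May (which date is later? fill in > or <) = >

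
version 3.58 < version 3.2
False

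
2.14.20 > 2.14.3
True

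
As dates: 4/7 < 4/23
True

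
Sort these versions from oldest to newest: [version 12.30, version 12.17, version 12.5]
[version 12.5, version 12.17, version 12.30]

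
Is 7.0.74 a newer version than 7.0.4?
Yes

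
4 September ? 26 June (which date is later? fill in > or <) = >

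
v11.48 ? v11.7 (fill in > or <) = >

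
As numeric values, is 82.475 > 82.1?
True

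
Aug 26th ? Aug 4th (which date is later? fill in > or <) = >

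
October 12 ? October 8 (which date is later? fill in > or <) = >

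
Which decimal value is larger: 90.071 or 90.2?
90.2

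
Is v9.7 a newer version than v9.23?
No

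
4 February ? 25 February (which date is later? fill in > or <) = <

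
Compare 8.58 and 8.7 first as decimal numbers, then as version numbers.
As decimals: 8.58 < 8.7. As versions: v8.58 > v8.7 (minor version 58 > 7).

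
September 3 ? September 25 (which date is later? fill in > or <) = <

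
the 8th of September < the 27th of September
True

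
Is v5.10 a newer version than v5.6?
Yes. Version numbers are compared segment by segment as integers, not as decimals: minor version 10 > 6, so v5.10 > v5.6 (even though the decimal 5.10 < 5.6).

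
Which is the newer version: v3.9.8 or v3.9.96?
v3.9.96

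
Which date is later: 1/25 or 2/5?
2/5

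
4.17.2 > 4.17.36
False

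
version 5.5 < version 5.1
False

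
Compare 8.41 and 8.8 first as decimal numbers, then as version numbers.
As decimals: 8.41 < 8.8. As versions: v8.41 > v8.8 (minor version 41 > 8).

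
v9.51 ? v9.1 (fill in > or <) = >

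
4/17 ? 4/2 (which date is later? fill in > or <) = >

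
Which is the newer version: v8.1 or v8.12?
v8.12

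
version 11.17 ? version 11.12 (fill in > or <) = >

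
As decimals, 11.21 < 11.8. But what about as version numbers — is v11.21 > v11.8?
True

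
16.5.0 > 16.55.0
False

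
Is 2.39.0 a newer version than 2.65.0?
No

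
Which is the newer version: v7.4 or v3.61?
v7.4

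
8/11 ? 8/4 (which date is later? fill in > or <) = >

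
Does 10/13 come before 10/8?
No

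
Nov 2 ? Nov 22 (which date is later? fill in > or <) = <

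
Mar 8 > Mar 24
False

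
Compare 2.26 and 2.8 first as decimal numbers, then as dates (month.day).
As decimals: 2.26 < 2.8. As dates: 2/26 is later than 2/8 (day 26 > day 8).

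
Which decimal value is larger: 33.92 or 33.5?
33.92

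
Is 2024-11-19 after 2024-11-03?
Yes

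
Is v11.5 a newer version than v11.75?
No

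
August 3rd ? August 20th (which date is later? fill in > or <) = <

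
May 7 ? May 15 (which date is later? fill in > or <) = <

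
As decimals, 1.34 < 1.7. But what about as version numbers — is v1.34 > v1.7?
True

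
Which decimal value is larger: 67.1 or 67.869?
67.869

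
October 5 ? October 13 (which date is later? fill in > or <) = <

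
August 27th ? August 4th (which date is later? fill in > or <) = >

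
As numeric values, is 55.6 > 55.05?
True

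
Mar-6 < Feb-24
False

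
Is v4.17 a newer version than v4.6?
Yes. Version numbers are compared segment by segment as integers, not as decimals: minor version 17 > 6, so v4.17 > v4.6 (even though the decimal 4.17 < 4.6).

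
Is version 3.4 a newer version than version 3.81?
No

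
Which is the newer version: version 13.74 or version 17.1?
version 17.1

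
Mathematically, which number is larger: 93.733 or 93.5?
93.733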